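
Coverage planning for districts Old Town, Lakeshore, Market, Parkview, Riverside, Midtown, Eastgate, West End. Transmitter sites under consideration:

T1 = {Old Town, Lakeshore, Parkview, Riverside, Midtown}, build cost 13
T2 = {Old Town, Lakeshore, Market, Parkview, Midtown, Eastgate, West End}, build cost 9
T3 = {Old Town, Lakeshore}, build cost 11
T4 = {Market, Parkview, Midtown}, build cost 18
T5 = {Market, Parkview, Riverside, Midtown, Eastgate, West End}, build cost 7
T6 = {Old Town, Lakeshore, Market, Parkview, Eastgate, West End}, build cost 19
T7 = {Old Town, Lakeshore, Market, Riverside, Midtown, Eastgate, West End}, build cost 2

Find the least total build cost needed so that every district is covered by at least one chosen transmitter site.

T5, T7 cover every district at build cost 7 + 2 = 9.
Any cover uses at least 2 transmitter sites; among all covering selections none totals below 9.

9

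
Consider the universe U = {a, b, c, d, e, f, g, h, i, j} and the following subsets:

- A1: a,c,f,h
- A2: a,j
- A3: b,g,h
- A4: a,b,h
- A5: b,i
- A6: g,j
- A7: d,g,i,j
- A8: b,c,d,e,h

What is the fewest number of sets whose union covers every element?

A1, A7, A8 together cover {a, b, c, d, e, f, g, h, i, j} — every element.
No 2 of the 8 sets cover everything (all 28 pairs fall short), so 3 is minimum.

3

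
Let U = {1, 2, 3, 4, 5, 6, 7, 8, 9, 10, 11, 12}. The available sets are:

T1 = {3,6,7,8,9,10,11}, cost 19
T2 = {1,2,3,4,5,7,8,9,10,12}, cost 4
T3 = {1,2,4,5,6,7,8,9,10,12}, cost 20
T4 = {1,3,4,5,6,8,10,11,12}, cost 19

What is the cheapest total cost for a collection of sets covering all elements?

23

T1, T2 cover every element at cost 19 + 4 = 23.
Any cover uses at least 2 sets; among all covering selections none totals below 23.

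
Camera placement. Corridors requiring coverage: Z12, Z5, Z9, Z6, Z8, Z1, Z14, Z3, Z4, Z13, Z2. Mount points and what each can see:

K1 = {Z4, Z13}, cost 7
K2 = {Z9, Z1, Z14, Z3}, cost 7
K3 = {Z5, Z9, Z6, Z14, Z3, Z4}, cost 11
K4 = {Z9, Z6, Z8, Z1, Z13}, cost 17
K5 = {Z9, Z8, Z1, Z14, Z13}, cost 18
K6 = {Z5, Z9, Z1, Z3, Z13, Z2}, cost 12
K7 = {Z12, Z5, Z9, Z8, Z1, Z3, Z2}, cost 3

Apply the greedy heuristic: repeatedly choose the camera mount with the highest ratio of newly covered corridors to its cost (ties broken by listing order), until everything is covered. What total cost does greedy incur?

21

Pick 1: K7 adds 7 new (Z12, Z5, Z9, Z8, Z1, Z3, Z2) at cost 3 (ratio 7/3).
Pick 2: K1 adds 2 new (Z4, Z13) at cost 7 (ratio 2/7).
Pick 3: K3 adds 2 new (Z6, Z14) at cost 11 (ratio 2/11).
Greedy total cost: 3 + 7 + 11 = 21.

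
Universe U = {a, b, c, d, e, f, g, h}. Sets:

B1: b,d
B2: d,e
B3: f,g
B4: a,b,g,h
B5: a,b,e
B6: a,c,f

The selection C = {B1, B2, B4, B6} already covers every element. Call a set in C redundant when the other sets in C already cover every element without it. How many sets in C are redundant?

1

Drop B1: the rest still cover every element — redundant.
Drop B2: e uncovered — not redundant.
Drop B4: g, h uncovered — not redundant.
Drop B6: c, f uncovered — not redundant.
1 redundant: B1.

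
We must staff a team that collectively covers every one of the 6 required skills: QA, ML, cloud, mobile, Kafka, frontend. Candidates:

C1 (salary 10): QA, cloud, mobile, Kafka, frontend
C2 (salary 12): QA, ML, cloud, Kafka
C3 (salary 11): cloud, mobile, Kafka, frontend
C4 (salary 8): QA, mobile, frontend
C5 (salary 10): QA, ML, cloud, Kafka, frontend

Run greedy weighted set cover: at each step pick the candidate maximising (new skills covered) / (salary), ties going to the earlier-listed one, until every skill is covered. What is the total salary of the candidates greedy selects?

Pick 1: C1 adds 5 new (QA, cloud, mobile, Kafka, frontend) at salary 10 (ratio 5/10).
Pick 2: C5 adds 1 new (ML) at salary 10 (ratio 1/10).
Greedy total salary: 10 + 10 = 20. (The true optimum is 18, so greedy overshoots here.)

20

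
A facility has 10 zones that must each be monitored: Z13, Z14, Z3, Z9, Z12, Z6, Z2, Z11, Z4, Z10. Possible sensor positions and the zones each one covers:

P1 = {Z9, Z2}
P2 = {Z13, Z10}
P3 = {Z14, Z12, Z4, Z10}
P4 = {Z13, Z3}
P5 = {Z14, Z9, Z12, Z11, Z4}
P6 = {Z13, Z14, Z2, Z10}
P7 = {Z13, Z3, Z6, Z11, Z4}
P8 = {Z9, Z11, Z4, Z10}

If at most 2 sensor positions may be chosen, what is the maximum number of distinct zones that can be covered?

8

Choosing P3, P7 covers {Z13, Z14, Z3, Z12, Z6, Z11, Z4, Z10} — 8 zones.
No choice of 2 sensor positions does better; here Z9, Z2 are left uncovered.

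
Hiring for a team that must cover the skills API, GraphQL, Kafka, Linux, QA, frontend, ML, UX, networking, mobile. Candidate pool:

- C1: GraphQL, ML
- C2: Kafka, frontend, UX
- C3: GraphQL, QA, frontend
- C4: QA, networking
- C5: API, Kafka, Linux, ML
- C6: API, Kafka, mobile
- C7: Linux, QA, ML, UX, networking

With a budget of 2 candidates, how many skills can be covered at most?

8

Choosing C6, C7 covers {API, Kafka, Linux, QA, ML, UX, networking, mobile} — 8 skills.
No choice of 2 candidates does better; here GraphQL, frontend are left uncovered.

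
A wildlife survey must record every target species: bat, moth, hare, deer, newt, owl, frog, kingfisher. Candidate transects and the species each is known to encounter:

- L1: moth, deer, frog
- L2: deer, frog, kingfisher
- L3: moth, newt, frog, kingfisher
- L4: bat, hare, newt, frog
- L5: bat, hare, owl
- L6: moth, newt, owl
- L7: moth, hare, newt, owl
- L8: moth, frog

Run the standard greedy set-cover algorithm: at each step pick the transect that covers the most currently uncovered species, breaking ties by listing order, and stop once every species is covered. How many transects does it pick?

Pick 1: L3 covers 4 new species (moth, newt, frog, kingfisher).
Pick 2: L5 covers 3 new species (bat, hare, owl).
Pick 3: L1 covers 1 new species (deer).
Greedy uses 3 transects.

3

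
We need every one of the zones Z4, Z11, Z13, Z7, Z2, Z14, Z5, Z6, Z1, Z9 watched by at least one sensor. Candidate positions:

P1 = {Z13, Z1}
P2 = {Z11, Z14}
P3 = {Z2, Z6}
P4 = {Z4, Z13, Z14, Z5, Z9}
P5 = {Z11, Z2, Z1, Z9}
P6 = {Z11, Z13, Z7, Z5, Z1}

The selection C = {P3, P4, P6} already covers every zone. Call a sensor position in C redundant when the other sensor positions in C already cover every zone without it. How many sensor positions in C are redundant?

0

Drop P3: Z2, Z6 uncovered — not redundant.
Drop P4: Z4, Z14, Z9 uncovered — not redundant.
Drop P6: Z11, Z7, Z1 uncovered — not redundant.
None of the sensor positions in C is redundant.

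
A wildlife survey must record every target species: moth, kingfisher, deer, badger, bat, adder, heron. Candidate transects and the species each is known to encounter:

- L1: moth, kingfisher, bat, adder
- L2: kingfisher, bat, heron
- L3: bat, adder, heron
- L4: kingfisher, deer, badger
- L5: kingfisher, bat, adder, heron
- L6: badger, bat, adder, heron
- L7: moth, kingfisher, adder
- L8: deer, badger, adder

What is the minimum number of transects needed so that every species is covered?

L1, L2, L4 together cover {moth, kingfisher, deer, badger, bat, adder, heron} — every species.
No 2 of the 8 transects cover everything (all 28 pairs fall short), so 3 is minimum.

3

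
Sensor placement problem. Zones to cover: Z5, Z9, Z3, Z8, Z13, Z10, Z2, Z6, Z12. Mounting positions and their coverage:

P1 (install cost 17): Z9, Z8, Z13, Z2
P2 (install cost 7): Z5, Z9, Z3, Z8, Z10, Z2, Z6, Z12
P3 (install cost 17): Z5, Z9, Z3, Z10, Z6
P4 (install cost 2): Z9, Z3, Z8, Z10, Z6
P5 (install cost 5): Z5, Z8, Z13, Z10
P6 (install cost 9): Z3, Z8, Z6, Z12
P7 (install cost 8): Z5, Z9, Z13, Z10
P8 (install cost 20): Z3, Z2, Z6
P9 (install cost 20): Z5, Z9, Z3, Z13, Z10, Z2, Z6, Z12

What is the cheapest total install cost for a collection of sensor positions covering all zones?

P2, P5 cover every zone at install cost 7 + 5 = 12.
Any cover uses at least 2 sensor positions; among all covering selections none totals below 12.
Greedy by coverage-per-install cost would pick P4, P2, P5 for 14 — worse than the optimum 12.

12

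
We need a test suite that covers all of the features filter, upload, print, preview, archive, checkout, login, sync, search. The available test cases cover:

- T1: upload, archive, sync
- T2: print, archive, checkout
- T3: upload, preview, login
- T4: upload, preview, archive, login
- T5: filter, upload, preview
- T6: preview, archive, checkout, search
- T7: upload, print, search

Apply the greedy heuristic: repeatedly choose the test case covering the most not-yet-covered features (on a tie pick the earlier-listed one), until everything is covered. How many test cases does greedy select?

5

Pick 1: T4 covers 4 new features (upload, preview, archive, login).
Pick 2: T2 covers 2 new features (print, checkout).
Pick 3: T1 covers 1 new features (sync).
Pick 4: T5 covers 1 new features (filter).
Pick 5: T6 covers 1 new features (search).
Greedy uses 5 test cases.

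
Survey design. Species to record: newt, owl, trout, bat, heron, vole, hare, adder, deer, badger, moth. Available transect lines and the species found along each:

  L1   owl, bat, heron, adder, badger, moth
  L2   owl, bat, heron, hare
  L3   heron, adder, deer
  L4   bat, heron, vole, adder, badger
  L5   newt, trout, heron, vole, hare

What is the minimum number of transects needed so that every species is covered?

L1, L3, L5 together cover {newt, owl, trout, bat, heron, vole, hare, adder, deer, badger, moth} — every species.
No 2 of the 5 transects cover everything (all 10 pairs fall short), so 3 is minimum.

3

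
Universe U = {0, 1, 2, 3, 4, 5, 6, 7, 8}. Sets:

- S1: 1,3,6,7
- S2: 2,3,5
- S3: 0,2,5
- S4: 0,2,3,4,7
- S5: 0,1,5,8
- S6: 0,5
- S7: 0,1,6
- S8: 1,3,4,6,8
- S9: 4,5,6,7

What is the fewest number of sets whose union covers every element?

3

S1, S3, S8 together cover {0, 1, 2, 3, 4, 5, 6, 7, 8} — every element.
No 2 of the 9 sets cover everything (all 36 pairs fall short), so 3 is minimum.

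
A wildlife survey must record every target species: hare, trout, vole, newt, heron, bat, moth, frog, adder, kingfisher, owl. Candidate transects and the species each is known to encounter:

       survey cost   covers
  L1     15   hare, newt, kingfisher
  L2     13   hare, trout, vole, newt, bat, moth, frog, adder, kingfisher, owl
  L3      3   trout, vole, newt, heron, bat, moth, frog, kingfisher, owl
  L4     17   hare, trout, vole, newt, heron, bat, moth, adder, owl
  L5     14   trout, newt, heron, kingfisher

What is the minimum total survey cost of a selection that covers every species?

L2, L3 cover every species at survey cost 13 + 3 = 16.
Any cover uses at least 2 transects; among all covering selections none totals below 16.

16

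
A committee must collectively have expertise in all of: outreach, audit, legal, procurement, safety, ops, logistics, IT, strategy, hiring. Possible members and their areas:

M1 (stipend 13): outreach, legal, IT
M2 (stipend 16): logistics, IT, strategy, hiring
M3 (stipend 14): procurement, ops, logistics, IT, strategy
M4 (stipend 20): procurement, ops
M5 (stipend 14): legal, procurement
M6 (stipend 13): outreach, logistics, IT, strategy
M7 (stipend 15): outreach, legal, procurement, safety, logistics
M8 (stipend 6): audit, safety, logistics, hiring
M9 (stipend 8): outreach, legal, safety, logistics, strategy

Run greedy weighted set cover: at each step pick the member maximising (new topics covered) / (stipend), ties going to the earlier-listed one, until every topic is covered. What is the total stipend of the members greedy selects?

Pick 1: M8 adds 4 new (audit, safety, logistics, hiring) at stipend 6 (ratio 4/6).
Pick 2: M9 adds 3 new (outreach, legal, strategy) at stipend 8 (ratio 3/8).
Pick 3: M3 adds 3 new (procurement, ops, IT) at stipend 14 (ratio 3/14).
Greedy total stipend: 6 + 8 + 14 = 28.

28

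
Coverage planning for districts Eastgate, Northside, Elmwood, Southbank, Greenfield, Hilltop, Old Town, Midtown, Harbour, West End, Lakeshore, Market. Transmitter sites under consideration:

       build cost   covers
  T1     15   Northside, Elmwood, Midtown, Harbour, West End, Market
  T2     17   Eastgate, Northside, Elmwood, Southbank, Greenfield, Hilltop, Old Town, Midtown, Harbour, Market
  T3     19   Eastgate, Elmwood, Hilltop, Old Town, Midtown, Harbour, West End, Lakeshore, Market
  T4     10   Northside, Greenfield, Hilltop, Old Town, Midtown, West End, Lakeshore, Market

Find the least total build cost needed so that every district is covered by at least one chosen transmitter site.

27

T2, T4 cover every district at build cost 17 + 10 = 27.
Any cover uses at least 2 transmitter sites; among all covering selections none totals below 27.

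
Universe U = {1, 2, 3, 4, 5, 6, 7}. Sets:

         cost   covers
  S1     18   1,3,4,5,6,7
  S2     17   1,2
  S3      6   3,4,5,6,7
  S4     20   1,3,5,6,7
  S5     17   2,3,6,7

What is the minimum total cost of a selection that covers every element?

23

S2, S3 cover every element at cost 17 + 6 = 23.
Any cover uses at least 2 sets; among all covering selections none totals below 23.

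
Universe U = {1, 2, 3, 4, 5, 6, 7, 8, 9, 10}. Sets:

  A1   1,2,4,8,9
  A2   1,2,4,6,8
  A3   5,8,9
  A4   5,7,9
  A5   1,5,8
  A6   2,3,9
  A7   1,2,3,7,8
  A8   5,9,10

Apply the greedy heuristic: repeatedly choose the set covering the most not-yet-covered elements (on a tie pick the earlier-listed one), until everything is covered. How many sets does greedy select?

5

Pick 1: A1 covers 5 new elements (1, 2, 4, 8, 9).
Pick 2: A4 covers 2 new elements (5, 7).
Pick 3: A2 covers 1 new elements (6).
Pick 4: A6 covers 1 new elements (3).
Pick 5: A8 covers 1 new elements (10).
Greedy uses 5 sets. (The true minimum is 3.)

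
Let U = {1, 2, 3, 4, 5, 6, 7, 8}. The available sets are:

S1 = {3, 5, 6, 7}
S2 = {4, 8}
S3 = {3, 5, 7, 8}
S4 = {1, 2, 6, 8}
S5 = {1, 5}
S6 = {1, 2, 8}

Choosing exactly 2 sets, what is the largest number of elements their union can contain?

Choosing S1, S4 covers {1, 2, 3, 5, 6, 7, 8} — 7 elements.
No choice of 2 sets does better; here 4 is left uncovered.

7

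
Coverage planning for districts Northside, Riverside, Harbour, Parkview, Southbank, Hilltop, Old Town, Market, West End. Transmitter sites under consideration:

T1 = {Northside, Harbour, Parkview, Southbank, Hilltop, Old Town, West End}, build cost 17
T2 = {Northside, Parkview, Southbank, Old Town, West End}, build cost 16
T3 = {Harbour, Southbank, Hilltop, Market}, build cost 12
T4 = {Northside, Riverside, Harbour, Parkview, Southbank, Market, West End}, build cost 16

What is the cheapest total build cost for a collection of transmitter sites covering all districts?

T1, T4 cover every district at build cost 17 + 16 = 33.
Any cover uses at least 2 transmitter sites; among all covering selections none totals below 33.

33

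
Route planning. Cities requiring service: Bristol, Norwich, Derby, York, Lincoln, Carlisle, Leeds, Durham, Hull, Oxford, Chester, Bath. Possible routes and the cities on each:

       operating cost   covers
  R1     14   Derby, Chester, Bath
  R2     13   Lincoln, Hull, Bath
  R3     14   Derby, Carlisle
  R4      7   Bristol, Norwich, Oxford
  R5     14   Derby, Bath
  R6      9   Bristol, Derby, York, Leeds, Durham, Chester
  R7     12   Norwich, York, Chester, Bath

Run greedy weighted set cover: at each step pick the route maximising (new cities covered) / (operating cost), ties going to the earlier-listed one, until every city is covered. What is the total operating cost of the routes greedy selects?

Pick 1: R6 adds 6 new (Bristol, Derby, York, Leeds, Durham, Chester) at operating cost 9 (ratio 6/9).
Pick 2: R4 adds 2 new (Norwich, Oxford) at operating cost 7 (ratio 2/7).
Pick 3: R2 adds 3 new (Lincoln, Hull, Bath) at operating cost 13 (ratio 3/13).
Pick 4: R3 adds 1 new (Carlisle) at operating cost 14 (ratio 1/14).
Greedy total operating cost: 9 + 7 + 13 + 14 = 43.

43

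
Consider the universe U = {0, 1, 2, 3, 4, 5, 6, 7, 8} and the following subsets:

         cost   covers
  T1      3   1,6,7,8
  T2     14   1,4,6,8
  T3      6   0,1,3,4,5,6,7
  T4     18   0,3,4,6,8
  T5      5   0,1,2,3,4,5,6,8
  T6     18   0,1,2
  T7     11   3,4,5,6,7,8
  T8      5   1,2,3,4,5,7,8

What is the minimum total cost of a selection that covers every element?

T1, T5 cover every element at cost 3 + 5 = 8.
Any cover uses at least 2 sets; among all covering selections none totals below 8.

8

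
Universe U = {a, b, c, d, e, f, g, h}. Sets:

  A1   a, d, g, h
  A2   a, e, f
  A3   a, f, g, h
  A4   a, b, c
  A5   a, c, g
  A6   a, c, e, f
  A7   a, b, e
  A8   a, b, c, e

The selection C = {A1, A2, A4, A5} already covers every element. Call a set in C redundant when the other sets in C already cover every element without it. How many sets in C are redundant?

Drop A1: d, h uncovered — not redundant.
Drop A2: e, f uncovered — not redundant.
Drop A4: b uncovered — not redundant.
Drop A5: the rest still cover every element — redundant.
1 redundant: A5.

1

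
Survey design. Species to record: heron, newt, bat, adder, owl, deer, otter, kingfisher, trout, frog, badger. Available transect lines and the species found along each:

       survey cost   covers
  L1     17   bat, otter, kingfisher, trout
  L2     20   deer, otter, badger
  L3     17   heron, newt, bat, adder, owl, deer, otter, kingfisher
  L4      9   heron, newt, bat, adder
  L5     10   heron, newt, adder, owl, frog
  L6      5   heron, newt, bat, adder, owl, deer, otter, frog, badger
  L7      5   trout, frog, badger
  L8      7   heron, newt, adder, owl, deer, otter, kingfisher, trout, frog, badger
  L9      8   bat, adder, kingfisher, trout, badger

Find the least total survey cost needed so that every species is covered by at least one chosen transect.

12

L6, L8 cover every species at survey cost 5 + 7 = 12.
Any cover uses at least 2 transects; among all covering selections none totals below 12.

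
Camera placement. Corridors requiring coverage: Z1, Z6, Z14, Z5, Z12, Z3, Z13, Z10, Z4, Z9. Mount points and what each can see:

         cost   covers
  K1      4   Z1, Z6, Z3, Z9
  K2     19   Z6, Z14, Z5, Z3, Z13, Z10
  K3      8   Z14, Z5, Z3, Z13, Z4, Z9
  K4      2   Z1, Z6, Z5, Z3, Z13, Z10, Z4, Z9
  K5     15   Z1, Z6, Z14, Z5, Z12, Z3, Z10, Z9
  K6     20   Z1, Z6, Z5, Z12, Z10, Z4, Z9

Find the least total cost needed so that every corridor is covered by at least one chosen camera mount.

17

K4, K5 cover every corridor at cost 2 + 15 = 17.
Any cover uses at least 2 camera mounts; among all covering selections none totals below 17.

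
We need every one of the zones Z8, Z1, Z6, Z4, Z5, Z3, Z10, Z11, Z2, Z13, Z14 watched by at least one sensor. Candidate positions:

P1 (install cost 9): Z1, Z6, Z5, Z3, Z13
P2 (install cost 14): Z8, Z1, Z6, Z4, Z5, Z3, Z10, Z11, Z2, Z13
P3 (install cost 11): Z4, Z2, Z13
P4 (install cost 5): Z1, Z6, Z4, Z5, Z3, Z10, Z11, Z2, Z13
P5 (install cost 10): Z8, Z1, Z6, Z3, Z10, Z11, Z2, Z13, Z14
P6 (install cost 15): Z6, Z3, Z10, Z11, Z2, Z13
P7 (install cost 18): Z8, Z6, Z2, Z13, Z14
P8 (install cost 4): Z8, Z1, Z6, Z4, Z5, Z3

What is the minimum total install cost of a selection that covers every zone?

P5, P8 cover every zone at install cost 10 + 4 = 14.
Any cover uses at least 2 sensor positions; among all covering selections none totals below 14.
Greedy by coverage-per-install cost would pick P4, P8, P5 for 19 — worse than the optimum 14.

14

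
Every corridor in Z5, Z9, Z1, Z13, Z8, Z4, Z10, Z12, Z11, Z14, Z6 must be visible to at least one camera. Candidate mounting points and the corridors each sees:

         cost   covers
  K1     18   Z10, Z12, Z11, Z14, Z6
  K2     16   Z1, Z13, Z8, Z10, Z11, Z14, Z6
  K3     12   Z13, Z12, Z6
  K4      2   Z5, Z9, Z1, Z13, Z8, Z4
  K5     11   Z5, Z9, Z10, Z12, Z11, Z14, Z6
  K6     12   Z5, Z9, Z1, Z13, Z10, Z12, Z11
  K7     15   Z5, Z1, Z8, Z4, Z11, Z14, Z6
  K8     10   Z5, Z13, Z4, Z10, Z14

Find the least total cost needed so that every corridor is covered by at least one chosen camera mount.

13

K4, K5 cover every corridor at cost 2 + 11 = 13.
Any cover uses at least 2 camera mounts; among all covering selections none totals below 13.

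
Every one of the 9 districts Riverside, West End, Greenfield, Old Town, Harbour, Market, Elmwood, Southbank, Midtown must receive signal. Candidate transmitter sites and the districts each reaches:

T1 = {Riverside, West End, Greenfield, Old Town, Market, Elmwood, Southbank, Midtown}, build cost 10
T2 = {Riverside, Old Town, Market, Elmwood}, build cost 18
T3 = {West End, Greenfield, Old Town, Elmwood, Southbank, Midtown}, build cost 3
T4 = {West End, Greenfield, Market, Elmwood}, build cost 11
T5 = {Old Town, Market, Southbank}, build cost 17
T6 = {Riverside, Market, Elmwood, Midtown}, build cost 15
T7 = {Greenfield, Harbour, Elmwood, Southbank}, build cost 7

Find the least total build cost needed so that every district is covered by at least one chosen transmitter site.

T1, T7 cover every district at build cost 10 + 7 = 17.
Any cover uses at least 2 transmitter sites; among all covering selections none totals below 17.
Greedy by coverage-per-build cost would pick T3, T1, T7 for 20 — worse than the optimum 17.

17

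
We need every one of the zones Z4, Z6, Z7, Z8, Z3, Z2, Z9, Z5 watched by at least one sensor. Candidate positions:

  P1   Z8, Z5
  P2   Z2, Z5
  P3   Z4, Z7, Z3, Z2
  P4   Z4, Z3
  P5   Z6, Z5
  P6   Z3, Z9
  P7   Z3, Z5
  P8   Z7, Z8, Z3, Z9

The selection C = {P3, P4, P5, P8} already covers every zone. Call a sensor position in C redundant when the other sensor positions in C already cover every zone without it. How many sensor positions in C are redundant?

1

Drop P3: Z2 uncovered — not redundant.
Drop P4: the rest still cover every zone — redundant.
Drop P5: Z6, Z5 uncovered — not redundant.
Drop P8: Z8, Z9 uncovered — not redundant.
1 redundant: P4.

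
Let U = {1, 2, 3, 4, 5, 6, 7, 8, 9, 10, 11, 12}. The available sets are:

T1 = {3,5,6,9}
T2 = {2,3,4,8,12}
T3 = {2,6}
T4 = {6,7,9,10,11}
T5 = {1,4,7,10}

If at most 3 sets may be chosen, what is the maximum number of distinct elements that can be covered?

11

Choosing T1, T2, T4 covers {2, 3, 4, 5, 6, 7, 8, 9, 10, 11, 12} — 11 elements.
No choice of 3 sets does better; here 1 is left uncovered.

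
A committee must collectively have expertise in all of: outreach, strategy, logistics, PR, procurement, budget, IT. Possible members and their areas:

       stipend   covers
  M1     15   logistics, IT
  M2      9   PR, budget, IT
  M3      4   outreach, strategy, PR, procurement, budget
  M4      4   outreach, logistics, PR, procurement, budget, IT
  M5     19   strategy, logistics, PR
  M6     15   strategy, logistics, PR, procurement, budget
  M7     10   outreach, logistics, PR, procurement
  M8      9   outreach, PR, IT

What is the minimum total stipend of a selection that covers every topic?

M3, M4 cover every topic at stipend 4 + 4 = 8.
Any cover uses at least 2 members; among all covering selections none totals below 8.

8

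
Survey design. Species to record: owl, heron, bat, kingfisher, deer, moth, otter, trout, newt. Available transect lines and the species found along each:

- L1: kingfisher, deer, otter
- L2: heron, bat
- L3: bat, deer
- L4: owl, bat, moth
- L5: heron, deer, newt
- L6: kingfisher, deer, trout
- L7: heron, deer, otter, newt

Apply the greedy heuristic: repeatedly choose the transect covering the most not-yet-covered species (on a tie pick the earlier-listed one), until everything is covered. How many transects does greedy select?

3

Pick 1: L7 covers 4 new species (heron, deer, otter, newt).
Pick 2: L4 covers 3 new species (owl, bat, moth).
Pick 3: L6 covers 2 new species (kingfisher, trout).
Greedy uses 3 transects.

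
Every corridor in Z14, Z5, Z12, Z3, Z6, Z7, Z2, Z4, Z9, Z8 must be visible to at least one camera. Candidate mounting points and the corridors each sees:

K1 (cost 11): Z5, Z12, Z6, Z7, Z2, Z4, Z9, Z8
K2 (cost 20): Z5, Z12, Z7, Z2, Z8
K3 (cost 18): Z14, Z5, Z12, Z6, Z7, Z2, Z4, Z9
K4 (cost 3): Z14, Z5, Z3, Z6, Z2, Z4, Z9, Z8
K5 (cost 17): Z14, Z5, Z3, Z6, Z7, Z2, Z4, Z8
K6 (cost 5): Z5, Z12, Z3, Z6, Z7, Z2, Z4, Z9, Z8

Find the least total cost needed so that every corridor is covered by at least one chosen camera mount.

8

K4, K6 cover every corridor at cost 3 + 5 = 8.
Any cover uses at least 2 camera mounts; among all covering selections none totals below 8.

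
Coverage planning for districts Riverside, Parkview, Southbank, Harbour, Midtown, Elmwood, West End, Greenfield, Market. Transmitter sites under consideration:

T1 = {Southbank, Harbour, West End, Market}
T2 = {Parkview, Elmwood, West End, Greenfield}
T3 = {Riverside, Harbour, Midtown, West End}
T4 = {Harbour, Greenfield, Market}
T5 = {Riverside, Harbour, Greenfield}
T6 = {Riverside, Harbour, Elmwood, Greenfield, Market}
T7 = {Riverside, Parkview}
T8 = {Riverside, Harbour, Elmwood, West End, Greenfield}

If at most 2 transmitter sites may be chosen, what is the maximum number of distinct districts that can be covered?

7

Choosing T1, T2 covers {Parkview, Southbank, Harbour, Elmwood, West End, Greenfield, Market} — 7 districts.
No choice of 2 transmitter sites does better; here Riverside, Midtown are left uncovered.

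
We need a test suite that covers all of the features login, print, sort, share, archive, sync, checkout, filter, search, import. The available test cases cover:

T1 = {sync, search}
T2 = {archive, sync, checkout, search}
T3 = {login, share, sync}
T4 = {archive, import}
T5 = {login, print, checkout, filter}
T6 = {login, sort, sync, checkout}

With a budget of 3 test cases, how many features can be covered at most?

8

Choosing T1, T4, T5 covers {login, print, archive, sync, checkout, filter, search, import} — 8 features.
No choice of 3 test cases does better; here sort, share are left uncovered.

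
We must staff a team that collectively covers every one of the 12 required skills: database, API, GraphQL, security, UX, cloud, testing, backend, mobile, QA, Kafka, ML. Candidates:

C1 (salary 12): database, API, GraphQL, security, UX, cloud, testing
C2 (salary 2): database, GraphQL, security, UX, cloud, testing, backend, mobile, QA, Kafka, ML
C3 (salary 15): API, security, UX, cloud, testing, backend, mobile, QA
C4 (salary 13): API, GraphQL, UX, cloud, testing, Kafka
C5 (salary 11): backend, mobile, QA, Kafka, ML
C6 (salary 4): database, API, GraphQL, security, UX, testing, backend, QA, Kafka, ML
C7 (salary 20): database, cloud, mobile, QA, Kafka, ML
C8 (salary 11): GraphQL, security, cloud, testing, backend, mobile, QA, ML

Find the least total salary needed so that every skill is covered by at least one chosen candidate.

C2, C6 cover every skill at salary 2 + 4 = 6.
Any cover uses at least 2 candidates; among all covering selections none totals below 6.

6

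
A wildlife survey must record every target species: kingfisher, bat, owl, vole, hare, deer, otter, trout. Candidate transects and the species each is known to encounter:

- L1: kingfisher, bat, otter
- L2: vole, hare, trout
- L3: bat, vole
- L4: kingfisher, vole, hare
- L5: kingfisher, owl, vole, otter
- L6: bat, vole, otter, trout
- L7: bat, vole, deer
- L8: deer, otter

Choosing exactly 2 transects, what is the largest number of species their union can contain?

6

Choosing L1, L2 covers {kingfisher, bat, vole, hare, otter, trout} — 6 species.
No choice of 2 transects does better; here owl, deer are left uncovered.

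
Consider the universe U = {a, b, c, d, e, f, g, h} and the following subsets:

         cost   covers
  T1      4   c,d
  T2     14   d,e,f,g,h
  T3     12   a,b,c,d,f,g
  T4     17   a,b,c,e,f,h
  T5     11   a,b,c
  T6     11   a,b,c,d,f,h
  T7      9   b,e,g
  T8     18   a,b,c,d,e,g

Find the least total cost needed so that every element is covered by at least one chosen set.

20

T6, T7 cover every element at cost 11 + 9 = 20.
Any cover uses at least 2 sets; among all covering selections none totals below 20.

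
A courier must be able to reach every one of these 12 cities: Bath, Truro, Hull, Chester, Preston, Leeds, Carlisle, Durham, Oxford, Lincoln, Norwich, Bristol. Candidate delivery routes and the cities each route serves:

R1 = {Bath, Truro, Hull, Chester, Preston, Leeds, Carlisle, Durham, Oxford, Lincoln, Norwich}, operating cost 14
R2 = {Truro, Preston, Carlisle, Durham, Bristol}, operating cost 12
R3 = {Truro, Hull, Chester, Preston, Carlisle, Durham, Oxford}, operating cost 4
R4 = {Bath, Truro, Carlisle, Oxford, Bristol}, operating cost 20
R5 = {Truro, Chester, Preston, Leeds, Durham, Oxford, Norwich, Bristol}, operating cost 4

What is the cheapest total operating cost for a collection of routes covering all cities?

R1, R5 cover every city at operating cost 14 + 4 = 18.
Any cover uses at least 2 routes; among all covering selections none totals below 18.

18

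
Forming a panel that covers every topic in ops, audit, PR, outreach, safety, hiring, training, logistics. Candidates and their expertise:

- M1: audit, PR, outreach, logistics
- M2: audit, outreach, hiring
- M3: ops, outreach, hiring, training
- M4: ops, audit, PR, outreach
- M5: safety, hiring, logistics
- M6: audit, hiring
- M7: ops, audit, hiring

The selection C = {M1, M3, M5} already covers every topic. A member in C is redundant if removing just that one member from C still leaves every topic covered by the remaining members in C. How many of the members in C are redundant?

0

Drop M1: audit, PR uncovered — not redundant.
Drop M3: ops, training uncovered — not redundant.
Drop M5: safety uncovered — not redundant.
None of the members in C is redundant.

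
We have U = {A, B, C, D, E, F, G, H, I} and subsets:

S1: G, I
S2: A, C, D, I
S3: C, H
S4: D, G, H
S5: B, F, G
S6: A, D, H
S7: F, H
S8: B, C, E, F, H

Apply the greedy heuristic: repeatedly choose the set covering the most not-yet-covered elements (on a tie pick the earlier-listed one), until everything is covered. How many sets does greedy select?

3

Pick 1: S8 covers 5 new elements (B, C, E, F, H).
Pick 2: S2 covers 3 new elements (A, D, I).
Pick 3: S1 covers 1 new elements (G).
Greedy uses 3 sets.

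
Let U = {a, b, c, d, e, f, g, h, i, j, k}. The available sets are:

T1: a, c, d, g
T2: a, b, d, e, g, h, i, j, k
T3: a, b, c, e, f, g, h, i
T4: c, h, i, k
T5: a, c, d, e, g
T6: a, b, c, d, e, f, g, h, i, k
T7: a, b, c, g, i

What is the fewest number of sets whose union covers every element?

T2, T3 together cover {a, b, c, d, e, f, g, h, i, j, k} — every element.
No single set contains all 11 elements, so 2 is optimal.

2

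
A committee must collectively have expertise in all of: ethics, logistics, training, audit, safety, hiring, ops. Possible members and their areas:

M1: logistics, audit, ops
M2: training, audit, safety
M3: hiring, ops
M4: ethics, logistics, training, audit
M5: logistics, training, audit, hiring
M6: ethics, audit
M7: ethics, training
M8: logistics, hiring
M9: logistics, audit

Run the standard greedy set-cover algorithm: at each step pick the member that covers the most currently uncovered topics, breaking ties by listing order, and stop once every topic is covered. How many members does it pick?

3

Pick 1: M4 covers 4 new topics (ethics, logistics, training, audit).
Pick 2: M3 covers 2 new topics (hiring, ops).
Pick 3: M2 covers 1 new topics (safety).
Greedy uses 3 members.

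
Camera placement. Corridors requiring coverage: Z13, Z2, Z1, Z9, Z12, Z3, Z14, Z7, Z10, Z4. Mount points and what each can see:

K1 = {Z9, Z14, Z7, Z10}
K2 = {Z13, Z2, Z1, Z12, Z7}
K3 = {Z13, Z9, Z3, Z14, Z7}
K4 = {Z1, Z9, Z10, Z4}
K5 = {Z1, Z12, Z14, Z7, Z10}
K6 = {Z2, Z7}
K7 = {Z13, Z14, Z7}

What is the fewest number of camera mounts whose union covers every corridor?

3

K2, K3, K4 together cover {Z13, Z2, Z1, Z9, Z12, Z3, Z14, Z7, Z10, Z4} — every corridor.
No 2 of the 7 camera mounts cover everything (all 21 pairs fall short), so 3 is minimum.
Greedy (largest uncovered first) would take K2, K1, K3, K4 — 4 camera mounts — but 3 suffice.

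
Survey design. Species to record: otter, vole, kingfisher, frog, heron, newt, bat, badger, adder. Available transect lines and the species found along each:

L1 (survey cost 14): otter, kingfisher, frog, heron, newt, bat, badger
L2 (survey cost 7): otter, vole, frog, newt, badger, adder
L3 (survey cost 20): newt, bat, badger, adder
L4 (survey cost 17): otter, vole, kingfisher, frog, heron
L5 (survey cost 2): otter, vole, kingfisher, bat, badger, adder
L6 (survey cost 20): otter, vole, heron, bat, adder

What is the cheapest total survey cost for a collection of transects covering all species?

L1, L5 cover every species at survey cost 14 + 2 = 16.
Any cover uses at least 2 transects; among all covering selections none totals below 16.
Greedy by coverage-per-survey cost would pick L5, L2, L1 for 23 — worse than the optimum 16.

16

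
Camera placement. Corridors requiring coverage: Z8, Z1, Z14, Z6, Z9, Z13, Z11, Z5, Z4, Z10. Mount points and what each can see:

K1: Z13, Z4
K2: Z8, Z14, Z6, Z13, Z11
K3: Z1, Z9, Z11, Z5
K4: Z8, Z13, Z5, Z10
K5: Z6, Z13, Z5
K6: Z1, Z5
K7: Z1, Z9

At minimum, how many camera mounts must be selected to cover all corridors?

K1, K2, K3, K4 together cover {Z8, Z1, Z14, Z6, Z9, Z13, Z11, Z5, Z4, Z10} — every corridor.
No 3 of the 7 camera mounts cover everything (all 35 triples fall short), so 4 is minimum.

4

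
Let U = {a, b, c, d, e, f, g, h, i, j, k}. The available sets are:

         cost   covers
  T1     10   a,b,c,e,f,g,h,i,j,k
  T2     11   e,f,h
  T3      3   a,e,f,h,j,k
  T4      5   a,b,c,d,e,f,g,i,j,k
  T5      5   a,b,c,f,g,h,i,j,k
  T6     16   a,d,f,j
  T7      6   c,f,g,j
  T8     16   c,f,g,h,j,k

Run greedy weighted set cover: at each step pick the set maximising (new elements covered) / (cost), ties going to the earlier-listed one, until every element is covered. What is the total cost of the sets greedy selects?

Pick 1: T3 adds 6 new (a, e, f, h, j, k) at cost 3 (ratio 6/3).
Pick 2: T4 adds 5 new (b, c, d, g, i) at cost 5 (ratio 5/5).
Greedy total cost: 3 + 5 = 8.

8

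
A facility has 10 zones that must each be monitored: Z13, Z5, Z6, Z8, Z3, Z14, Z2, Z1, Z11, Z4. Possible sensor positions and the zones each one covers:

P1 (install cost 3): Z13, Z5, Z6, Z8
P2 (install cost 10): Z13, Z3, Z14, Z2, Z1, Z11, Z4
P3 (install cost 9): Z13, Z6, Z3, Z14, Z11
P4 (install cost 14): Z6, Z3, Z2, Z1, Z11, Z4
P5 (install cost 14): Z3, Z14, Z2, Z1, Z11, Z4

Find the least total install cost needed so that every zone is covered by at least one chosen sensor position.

13

P1, P2 cover every zone at install cost 3 + 10 = 13.
Any cover uses at least 2 sensor positions; among all covering selections none totals below 13.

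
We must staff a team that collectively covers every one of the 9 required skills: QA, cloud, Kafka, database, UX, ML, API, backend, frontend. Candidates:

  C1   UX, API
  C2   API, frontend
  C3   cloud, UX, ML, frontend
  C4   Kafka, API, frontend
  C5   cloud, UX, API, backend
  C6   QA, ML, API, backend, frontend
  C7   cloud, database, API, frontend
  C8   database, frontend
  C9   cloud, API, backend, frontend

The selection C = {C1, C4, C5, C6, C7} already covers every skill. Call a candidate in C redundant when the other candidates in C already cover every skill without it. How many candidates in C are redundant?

Drop C1: the rest still cover every skill — redundant.
Drop C4: Kafka uncovered — not redundant.
Drop C5: the rest still cover every skill — redundant.
Drop C6: QA, ML uncovered — not redundant.
Drop C7: database uncovered — not redundant.
2 redundant: C1, C5.

2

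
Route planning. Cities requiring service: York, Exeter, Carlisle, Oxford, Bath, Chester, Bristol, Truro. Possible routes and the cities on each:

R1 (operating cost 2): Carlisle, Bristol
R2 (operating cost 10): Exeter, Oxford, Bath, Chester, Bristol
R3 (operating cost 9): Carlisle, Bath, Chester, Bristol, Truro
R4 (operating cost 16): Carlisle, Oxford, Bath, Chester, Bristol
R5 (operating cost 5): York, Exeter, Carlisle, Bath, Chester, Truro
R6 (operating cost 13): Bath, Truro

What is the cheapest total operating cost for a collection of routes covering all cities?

15

R2, R5 cover every city at operating cost 10 + 5 = 15.
Any cover uses at least 2 routes; among all covering selections none totals below 15.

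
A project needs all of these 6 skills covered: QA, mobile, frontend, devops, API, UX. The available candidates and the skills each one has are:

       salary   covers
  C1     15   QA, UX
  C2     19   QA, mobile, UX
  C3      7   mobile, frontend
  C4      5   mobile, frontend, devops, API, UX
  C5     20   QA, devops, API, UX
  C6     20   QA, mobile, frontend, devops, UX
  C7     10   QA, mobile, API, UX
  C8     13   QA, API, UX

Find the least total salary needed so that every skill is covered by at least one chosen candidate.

C4, C7 cover every skill at salary 5 + 10 = 15.
Any cover uses at least 2 candidates; among all covering selections none totals below 15.

15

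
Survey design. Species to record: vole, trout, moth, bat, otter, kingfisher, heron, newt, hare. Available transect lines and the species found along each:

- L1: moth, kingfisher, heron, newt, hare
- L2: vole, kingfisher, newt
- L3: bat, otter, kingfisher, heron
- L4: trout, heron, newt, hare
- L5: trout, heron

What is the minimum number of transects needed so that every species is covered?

4

L1, L2, L3, L4 together cover {vole, trout, moth, bat, otter, kingfisher, heron, newt, hare} — every species.
No 3 of the 5 transects cover everything (all 10 triples fall short), so 4 is minimum.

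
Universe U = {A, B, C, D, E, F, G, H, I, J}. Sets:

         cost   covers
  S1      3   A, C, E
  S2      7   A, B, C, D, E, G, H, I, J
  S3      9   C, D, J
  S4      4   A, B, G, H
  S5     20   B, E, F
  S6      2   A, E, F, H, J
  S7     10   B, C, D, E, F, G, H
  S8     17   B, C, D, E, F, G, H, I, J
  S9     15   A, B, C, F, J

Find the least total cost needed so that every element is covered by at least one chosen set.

9

S2, S6 cover every element at cost 7 + 2 = 9.
Any cover uses at least 2 sets; among all covering selections none totals below 9.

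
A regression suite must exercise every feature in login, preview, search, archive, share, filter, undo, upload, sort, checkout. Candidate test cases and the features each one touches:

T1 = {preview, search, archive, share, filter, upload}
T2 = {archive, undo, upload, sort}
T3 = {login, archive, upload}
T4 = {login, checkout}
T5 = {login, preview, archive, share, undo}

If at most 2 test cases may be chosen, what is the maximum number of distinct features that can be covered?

Choosing T1, T2 covers {preview, search, archive, share, filter, undo, upload, sort} — 8 features.
No choice of 2 test cases does better; here login, checkout are left uncovered.

8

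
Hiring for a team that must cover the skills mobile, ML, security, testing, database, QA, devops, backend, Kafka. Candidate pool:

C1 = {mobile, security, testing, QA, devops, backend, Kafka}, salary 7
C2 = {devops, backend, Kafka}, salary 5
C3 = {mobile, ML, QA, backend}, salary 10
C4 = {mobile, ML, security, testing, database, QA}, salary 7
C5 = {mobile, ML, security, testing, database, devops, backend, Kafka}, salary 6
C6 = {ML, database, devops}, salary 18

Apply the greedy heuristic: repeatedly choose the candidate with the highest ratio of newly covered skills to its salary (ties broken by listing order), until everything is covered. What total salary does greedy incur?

Pick 1: C5 adds 8 new (mobile, ML, security, testing, database, devops, backend, Kafka) at salary 6 (ratio 8/6).
Pick 2: C1 adds 1 new (QA) at salary 7 (ratio 1/7).
Greedy total salary: 6 + 7 = 13. (The true optimum is 12, so greedy overshoots here.)

13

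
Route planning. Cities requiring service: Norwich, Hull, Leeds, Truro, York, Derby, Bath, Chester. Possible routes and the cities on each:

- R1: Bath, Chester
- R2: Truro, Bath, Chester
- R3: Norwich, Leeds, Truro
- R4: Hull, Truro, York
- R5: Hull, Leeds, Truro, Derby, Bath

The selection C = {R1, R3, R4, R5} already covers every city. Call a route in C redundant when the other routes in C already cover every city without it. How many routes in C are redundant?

0

Drop R1: Chester uncovered — not redundant.
Drop R3: Norwich uncovered — not redundant.
Drop R4: York uncovered — not redundant.
Drop R5: Derby uncovered — not redundant.
None of the routes in C is redundant.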